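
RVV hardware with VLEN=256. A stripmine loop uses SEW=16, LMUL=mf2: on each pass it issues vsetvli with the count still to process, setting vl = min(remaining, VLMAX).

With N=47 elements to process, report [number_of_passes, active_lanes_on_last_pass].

VLMAX = VLEN×LMUL/SEW = 256×1/2/16 = 8
N=47: ⌈47/8⌉ = 6 iters; last vl = 47 − 5×8 = 7

[iterations, last_vl] = [6, 7]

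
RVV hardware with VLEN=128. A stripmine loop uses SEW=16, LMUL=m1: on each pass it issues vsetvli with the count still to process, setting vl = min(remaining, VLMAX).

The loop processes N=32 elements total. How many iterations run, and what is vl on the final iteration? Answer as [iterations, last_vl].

[iterations, last_vl] = [4, 8]

VLMAX = VLEN×LMUL/SEW = 128×1/16 = 8
N=32: ⌈32/8⌉ = 4 iters; last vl = 32 − 3×8 = 8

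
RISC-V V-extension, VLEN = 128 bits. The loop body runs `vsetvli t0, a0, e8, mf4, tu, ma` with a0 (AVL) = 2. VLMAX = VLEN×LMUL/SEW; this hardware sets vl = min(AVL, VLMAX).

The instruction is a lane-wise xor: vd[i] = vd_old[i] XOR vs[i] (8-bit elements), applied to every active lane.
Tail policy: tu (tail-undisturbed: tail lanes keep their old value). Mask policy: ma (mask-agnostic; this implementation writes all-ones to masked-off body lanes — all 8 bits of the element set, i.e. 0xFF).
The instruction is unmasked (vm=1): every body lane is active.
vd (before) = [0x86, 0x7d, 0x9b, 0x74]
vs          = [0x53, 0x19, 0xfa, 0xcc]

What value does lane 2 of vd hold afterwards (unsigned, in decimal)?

vd[2] = 155

VLMAX = VLEN×LMUL/SEW = 128×1/4/8 = 4
vl ← min(2, 4) = 2
[0] xor(0x86,0x53) = 0xd5
[1] xor(0x7d,0x19) = 0x64
[2] tail/keep = 0x9b
[3] tail/keep = 0x74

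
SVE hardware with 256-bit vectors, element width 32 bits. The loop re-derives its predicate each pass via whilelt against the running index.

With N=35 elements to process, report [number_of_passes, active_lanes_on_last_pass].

lane count: 256 div 32 = 8
N=35: ⌈35/8⌉ = 5 iters; last vl = 35 − 4×8 = 3

[iterations, last_vl] = [5, 3]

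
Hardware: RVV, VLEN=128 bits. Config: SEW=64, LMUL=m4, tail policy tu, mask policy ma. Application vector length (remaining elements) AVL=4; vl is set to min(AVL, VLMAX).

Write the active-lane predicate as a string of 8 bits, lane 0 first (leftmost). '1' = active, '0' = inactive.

VLMAX = (128 × 4) / 64 = 8 lanes
vl ← min(4, 8) = 4
bits (lane 0 leftmost): 11110000

predicate = 11110000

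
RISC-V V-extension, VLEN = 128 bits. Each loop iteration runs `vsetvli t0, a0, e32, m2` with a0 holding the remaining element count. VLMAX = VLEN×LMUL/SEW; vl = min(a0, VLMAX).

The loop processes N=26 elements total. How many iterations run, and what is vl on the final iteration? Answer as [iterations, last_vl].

VLMAX = VLEN×LMUL/SEW = 128×2/32 = 8
26 elements at 8/iter → 4 passes, remainder 2 on the last

[iterations, last_vl] = [4, 2]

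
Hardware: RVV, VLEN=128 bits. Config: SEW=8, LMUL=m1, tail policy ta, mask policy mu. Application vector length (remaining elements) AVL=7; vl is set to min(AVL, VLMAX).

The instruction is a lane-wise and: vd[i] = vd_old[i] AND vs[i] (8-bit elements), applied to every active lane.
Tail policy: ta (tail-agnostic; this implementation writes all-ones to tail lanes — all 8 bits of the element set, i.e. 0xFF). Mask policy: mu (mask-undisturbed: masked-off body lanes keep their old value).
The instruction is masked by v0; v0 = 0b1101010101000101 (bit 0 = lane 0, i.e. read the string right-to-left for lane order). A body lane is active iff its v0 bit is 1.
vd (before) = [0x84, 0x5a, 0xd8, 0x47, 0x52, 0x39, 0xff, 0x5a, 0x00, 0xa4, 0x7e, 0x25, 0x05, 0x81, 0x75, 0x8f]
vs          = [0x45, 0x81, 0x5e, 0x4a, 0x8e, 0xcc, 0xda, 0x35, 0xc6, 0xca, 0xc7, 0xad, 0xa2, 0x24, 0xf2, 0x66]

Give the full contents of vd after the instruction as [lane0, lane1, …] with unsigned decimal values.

vd = [4, 90, 88, 71, 82, 57, 218, 255, 255, 255, 255, 255, 255, 255, 255, 255]

lanes per group: 128·1/8 = 16
AVL=7 ≤ VLMAX=16, so vl = 7
vd[0] and(0x84,0x45) -> 0x04
vd[1] mask-off/keep -> 0x5a
vd[2] and(0xd8,0x5e) -> 0x58
vd[3] mask-off/keep -> 0x47
vd[4] mask-off/keep -> 0x52
vd[5] mask-off/keep -> 0x39
vd[6] and(0xff,0xda) -> 0xda
vd[7] tail/ones -> 0xff
vd[8] tail/ones -> 0xff
vd[9] tail/ones -> 0xff
vd[10] tail/ones -> 0xff
vd[11] tail/ones -> 0xff
vd[12] tail/ones -> 0xff
vd[13] tail/ones -> 0xff
vd[14] tail/ones -> 0xff
vd[15] tail/ones -> 0xff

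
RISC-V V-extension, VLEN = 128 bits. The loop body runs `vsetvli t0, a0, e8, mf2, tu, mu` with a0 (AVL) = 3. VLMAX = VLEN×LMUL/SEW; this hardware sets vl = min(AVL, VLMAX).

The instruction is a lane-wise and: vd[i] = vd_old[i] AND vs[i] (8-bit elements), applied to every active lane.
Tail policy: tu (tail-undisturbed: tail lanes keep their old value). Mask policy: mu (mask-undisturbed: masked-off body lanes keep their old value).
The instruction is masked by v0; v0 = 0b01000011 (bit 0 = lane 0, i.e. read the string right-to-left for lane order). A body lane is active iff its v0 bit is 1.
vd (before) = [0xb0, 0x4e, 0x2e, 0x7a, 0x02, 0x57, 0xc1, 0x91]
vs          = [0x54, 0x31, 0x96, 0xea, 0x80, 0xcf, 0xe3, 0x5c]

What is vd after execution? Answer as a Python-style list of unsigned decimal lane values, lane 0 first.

VLMAX = VLEN×LMUL/SEW = 128×1/2/8 = 8
vl = min(AVL, VLMAX) = min(3, 8) = 3
vd[0] and(0xb0,0x54) -> 0x10
vd[1] and(0x4e,0x31) -> 0x00
vd[2] mask-off/keep -> 0x2e
vd[3] tail/keep -> 0x7a
vd[4] tail/keep -> 0x02
vd[5] tail/keep -> 0x57
vd[6] tail/keep -> 0xc1
vd[7] tail/keep -> 0x91

vd = [16, 0, 46, 122, 2, 87, 193, 145]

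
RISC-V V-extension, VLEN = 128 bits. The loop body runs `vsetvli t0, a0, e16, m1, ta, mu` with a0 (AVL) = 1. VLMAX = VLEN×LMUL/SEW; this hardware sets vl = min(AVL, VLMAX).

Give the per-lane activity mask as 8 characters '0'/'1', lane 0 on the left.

predicate = 10000000

VLMAX = (128 × 1) / 16 = 8 lanes
vl = min(AVL, VLMAX) = min(1, 8) = 1
bits (lane 0 leftmost): 10000000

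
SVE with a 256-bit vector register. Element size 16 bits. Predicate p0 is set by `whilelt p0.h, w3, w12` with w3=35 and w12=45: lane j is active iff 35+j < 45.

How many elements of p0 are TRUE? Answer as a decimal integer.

vl = 10

256-bit reg / 16-bit elem → 16 lanes
p0[j] = (35+j < 45); true for j=0..9 → 10 lanes set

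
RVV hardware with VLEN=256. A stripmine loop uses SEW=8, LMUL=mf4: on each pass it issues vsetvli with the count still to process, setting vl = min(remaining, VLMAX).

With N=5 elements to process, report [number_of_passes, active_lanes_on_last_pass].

VLMAX = (256 × 1/4) / 8 = 8 lanes
iterations = ceil(5/8) = 1; final-pass vl = 5

[iterations, last_vl] = [1, 5]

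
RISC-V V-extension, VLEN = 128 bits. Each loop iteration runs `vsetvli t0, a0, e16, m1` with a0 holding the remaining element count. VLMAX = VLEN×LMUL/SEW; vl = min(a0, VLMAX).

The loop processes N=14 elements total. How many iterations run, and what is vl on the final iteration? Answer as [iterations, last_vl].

[iterations, last_vl] = [2, 6]

VLMAX = VLEN×LMUL/SEW = 128×1/16 = 8
iterations = ceil(14/8) = 2; final-pass vl = 6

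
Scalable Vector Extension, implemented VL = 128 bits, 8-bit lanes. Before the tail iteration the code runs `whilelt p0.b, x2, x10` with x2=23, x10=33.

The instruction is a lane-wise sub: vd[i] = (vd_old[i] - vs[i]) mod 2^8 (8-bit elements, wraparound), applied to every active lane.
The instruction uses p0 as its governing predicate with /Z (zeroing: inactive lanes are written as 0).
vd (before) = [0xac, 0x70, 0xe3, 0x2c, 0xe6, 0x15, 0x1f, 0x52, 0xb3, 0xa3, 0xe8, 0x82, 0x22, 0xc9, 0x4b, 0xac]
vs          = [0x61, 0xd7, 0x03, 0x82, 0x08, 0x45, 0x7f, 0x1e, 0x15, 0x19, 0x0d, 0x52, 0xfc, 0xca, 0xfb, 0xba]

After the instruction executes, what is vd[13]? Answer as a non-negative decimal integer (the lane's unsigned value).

128-bit reg / 8-bit elem → 16 lanes
whilelt: lane j active iff 23+j < 33 → j < 10 → 10 active
lane  0: sub(0xac,0x61) ⇒ 0x4b
lane  1: sub(0x70,0xd7) ⇒ 0x99
lane  2: sub(0xe3,0x03) ⇒ 0xe0
lane  3: sub(0x2c,0x82) ⇒ 0xaa
lane  4: sub(0xe6,0x08) ⇒ 0xde
lane  5: sub(0x15,0x45) ⇒ 0xd0
lane  6: sub(0x1f,0x7f) ⇒ 0xa0
lane  7: sub(0x52,0x1e) ⇒ 0x34
lane  8: sub(0xb3,0x15) ⇒ 0x9e
lane  9: sub(0xa3,0x19) ⇒ 0x8a
lane 10: tail/zero ⇒ 0x00
lane 11: tail/zero ⇒ 0x00
lane 12: tail/zero ⇒ 0x00
lane 13: tail/zero ⇒ 0x00
lane 14: tail/zero ⇒ 0x00
lane 15: tail/zero ⇒ 0x00

vd[13] = 0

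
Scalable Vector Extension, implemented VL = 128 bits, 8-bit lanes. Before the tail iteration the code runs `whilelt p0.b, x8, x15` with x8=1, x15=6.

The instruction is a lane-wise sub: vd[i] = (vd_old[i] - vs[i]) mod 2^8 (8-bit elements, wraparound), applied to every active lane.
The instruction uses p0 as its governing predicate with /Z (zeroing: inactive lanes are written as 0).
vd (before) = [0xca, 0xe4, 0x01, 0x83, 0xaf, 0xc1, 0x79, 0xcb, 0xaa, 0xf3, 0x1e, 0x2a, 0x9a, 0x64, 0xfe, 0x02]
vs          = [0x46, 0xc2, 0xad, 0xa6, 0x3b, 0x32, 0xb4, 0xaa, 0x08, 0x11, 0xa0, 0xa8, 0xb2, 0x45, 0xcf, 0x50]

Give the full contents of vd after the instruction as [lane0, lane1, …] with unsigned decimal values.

lane count: 128 div 8 = 16
active while 1+j < 6, i.e. j ∈ [0,5) capped at 16 ⇒ 5
  i=0: sub(0xca,0x46) → 132
  i=1: sub(0xe4,0xc2) → 34
  i=2: sub(0x01,0xad) → 84
  i=3: sub(0x83,0xa6) → 221
  i=4: sub(0xaf,0x3b) → 116
  i=5: tail/zero → 0
  i=6: tail/zero → 0
  i=7: tail/zero → 0
  i=8: tail/zero → 0
  i=9: tail/zero → 0
  i=10: tail/zero → 0
  i=11: tail/zero → 0
  i=12: tail/zero → 0
  i=13: tail/zero → 0
  i=14: tail/zero → 0
  i=15: tail/zero → 0

vd = [132, 34, 84, 221, 116, 0, 0, 0, 0, 0, 0, 0, 0, 0, 0, 0]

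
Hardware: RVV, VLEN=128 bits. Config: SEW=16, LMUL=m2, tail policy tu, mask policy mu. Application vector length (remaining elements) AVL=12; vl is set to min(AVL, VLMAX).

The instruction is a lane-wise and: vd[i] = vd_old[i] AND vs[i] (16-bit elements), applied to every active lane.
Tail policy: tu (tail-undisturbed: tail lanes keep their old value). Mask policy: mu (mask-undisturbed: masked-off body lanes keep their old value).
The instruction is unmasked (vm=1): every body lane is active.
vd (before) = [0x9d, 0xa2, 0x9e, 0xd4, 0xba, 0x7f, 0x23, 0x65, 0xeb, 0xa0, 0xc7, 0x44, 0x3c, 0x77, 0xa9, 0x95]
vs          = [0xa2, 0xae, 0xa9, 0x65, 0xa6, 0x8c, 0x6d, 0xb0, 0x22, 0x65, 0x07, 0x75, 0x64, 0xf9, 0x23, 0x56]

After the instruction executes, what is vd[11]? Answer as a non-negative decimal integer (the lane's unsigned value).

lanes per group: 128·2/16 = 16
vl ← min(12, 16) = 12
  i=0: and(0x9d,0xa2) → 128
  i=1: and(0xa2,0xae) → 162
  i=2: and(0x9e,0xa9) → 136
  i=3: and(0xd4,0x65) → 68
  i=4: and(0xba,0xa6) → 162
  i=5: and(0x7f,0x8c) → 12
  i=6: and(0x23,0x6d) → 33
  i=7: and(0x65,0xb0) → 32
  i=8: and(0xeb,0x22) → 34
  i=9: and(0xa0,0x65) → 32
  i=10: and(0xc7,0x07) → 7
  i=11: and(0x44,0x75) → 68
  i=12: tail/keep → 60
  i=13: tail/keep → 119
  i=14: tail/keep → 169
  i=15: tail/keep → 149

vd[11] = 68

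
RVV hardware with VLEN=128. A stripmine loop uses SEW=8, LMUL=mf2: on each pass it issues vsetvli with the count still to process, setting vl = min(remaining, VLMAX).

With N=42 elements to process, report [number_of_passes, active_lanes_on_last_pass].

[iterations, last_vl] = [6, 2]

VLMAX = VLEN×LMUL/SEW = 128×1/2/8 = 8
42 elements at 8/iter → 6 passes, remainder 2 on the last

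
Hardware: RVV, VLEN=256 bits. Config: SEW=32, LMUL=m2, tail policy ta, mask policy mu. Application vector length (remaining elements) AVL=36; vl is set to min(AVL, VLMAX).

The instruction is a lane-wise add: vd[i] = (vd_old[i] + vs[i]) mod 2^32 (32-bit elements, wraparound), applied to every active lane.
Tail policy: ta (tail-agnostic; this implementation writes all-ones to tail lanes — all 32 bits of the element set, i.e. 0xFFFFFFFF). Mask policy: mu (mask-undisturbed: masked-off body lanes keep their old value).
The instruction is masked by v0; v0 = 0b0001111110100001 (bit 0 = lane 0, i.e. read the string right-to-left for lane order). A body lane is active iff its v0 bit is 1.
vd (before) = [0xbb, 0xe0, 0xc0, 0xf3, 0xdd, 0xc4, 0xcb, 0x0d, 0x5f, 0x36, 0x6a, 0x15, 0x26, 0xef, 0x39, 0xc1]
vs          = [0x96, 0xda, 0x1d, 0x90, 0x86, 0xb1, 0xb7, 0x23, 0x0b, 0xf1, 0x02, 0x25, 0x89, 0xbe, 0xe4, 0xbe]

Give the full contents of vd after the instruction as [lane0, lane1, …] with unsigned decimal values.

vd = [337, 224, 192, 243, 221, 373, 203, 48, 106, 295, 108, 58, 175, 239, 57, 193]

VLMAX = VLEN×LMUL/SEW = 256×2/32 = 16
vl = min(AVL, VLMAX) = min(36, 16) = 16
  i=0: add(0xbb,0x96) → 337
  i=1: mask-off/keep → 224
  i=2: mask-off/keep → 192
  i=3: mask-off/keep → 243
  i=4: mask-off/keep → 221
  i=5: add(0xc4,0xb1) → 373
  i=6: mask-off/keep → 203
  i=7: add(0x0d,0x23) → 48
  i=8: add(0x5f,0x0b) → 106
  i=9: add(0x36,0xf1) → 295
  i=10: add(0x6a,0x02) → 108
  i=11: add(0x15,0x25) → 58
  i=12: add(0x26,0x89) → 175
  i=13: mask-off/keep → 239
  i=14: mask-off/keep → 57
  i=15: mask-off/keep → 193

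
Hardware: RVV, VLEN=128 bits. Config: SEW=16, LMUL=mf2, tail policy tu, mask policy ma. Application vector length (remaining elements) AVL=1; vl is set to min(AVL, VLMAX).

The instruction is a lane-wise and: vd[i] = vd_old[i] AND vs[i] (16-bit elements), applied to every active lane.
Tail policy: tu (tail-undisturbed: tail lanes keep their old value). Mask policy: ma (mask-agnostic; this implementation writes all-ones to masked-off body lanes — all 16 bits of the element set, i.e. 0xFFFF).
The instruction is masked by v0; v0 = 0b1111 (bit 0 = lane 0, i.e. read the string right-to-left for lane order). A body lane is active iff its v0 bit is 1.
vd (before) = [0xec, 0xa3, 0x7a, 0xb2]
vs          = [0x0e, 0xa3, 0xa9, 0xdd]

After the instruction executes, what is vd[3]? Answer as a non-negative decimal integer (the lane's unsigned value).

VLMAX = VLEN×LMUL/SEW = 128×1/2/16 = 4
vl ← min(1, 4) = 1
  i=0: and(0xec,0x0e) → 12
  i=1: tail/keep → 163
  i=2: tail/keep → 122
  i=3: tail/keep → 178

vd[3] = 178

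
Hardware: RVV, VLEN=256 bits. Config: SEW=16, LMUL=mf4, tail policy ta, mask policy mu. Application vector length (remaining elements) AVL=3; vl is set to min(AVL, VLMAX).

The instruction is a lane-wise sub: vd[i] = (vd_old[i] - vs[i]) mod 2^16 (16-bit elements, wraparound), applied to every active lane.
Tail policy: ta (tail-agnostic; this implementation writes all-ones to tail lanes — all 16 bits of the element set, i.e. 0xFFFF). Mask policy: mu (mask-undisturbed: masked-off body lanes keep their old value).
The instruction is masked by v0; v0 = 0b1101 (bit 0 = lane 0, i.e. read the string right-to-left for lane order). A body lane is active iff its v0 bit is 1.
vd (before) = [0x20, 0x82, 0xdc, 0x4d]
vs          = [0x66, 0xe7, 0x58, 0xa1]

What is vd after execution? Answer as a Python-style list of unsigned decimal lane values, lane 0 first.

lanes per group: 256·1/4/16 = 4
AVL=3 ≤ VLMAX=4, so vl = 3
vd[0] sub(0x20,0x66) -> 0xffba
vd[1] mask-off/keep -> 0x82
vd[2] sub(0xdc,0x58) -> 0x84
vd[3] tail/ones -> 0xffff

vd = [65466, 130, 132, 65535]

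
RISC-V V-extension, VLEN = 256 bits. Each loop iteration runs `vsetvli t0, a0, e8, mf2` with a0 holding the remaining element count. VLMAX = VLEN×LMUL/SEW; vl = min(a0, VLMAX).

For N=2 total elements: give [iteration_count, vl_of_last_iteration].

[iterations, last_vl] = [1, 2]

lanes per group: 256·1/2/8 = 16
2 elements at 16/iter → 1 passes, remainder 2 on the last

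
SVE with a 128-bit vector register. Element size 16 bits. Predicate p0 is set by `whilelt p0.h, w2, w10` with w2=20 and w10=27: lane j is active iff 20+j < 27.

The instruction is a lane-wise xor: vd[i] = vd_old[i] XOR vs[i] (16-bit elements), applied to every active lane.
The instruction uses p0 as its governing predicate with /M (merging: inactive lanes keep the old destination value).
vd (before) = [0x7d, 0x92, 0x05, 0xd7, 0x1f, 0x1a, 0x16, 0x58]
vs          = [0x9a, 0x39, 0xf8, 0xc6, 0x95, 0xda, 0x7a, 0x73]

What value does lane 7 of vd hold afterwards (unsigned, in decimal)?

register lanes = 128/16 = 8
active while 20+j < 27, i.e. j ∈ [0,7) capped at 8 ⇒ 7
[0] xor(0x7d,0x9a) = 0xe7
[1] xor(0x92,0x39) = 0xab
[2] xor(0x05,0xf8) = 0xfd
[3] xor(0xd7,0xc6) = 0x11
[4] xor(0x1f,0x95) = 0x8a
[5] xor(0x1a,0xda) = 0xc0
[6] xor(0x16,0x7a) = 0x6c
[7] tail/keep = 0x58

vd[7] = 88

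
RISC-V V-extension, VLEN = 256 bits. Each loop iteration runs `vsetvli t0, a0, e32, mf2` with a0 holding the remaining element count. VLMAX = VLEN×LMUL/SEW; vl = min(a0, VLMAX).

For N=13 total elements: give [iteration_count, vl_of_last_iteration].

VLMAX = VLEN×LMUL/SEW = 256×1/2/32 = 4
iterations = ceil(13/4) = 4; final-pass vl = 1

[iterations, last_vl] = [4, 1]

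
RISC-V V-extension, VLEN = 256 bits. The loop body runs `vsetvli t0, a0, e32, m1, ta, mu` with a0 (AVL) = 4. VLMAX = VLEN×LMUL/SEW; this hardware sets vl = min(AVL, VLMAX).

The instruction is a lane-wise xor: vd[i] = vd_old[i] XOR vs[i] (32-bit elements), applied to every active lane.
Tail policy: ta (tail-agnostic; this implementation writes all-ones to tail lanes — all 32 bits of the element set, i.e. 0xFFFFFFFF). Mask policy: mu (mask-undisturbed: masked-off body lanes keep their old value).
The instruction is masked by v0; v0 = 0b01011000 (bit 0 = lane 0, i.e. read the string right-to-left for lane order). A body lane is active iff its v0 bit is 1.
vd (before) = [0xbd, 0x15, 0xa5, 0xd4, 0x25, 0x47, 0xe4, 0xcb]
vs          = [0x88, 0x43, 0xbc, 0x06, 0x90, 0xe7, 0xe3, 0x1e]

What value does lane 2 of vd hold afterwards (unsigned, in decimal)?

vd[2] = 165

lanes per group: 256·1/32 = 8
AVL=4 ≤ VLMAX=8, so vl = 4
vd[0] mask-off/keep -> 0xbd
vd[1] mask-off/keep -> 0x15
vd[2] mask-off/keep -> 0xa5
vd[3] xor(0xd4,0x06) -> 0xd2
vd[4] tail/ones -> 0xffffffff
vd[5] tail/ones -> 0xffffffff
vd[6] tail/ones -> 0xffffffff
vd[7] tail/ones -> 0xffffffff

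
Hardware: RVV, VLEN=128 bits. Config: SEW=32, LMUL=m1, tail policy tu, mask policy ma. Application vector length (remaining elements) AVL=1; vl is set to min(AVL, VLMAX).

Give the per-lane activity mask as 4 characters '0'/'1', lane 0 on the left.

predicate = 1000

VLMAX = VLEN×LMUL/SEW = 128×1/32 = 4
AVL=1 ≤ VLMAX=4, so vl = 1
bits (lane 0 leftmost): 1000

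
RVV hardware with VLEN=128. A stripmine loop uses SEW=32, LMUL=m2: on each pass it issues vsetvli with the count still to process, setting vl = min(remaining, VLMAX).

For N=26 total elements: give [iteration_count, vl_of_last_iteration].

VLMAX = (128 × 2) / 32 = 8 lanes
iterations = ceil(26/8) = 4; final-pass vl = 2

[iterations, last_vl] = [4, 2]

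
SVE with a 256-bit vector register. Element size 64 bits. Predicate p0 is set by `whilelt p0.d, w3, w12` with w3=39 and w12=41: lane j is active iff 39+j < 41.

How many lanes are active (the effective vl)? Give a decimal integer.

vl = 2

register lanes = 256/64 = 4
p0[j] = (39+j < 41); true for j=0..1 → 2 lanes set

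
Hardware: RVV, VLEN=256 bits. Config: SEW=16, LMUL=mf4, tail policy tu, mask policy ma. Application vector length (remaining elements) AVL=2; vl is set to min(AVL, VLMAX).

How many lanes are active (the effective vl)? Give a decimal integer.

lanes per group: 256·1/4/16 = 4
AVL=2 ≤ VLMAX=4, so vl = 2

vl = 2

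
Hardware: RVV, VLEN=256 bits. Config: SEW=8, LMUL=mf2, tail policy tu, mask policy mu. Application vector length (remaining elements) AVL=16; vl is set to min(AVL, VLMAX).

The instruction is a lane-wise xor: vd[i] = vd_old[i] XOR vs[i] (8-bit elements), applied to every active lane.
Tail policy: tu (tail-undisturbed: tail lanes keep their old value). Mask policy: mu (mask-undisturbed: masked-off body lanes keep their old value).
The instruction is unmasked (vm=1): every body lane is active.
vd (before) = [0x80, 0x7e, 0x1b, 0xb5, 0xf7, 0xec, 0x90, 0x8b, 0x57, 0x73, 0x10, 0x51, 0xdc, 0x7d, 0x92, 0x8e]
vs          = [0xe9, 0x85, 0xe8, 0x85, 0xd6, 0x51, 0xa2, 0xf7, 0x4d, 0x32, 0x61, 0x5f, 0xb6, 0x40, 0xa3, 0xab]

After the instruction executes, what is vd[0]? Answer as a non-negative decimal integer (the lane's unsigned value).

VLMAX = VLEN×LMUL/SEW = 256×1/2/8 = 16
AVL=16 ≤ VLMAX=16, so vl = 16
[0] xor(0x80,0xe9) = 0x69
[1] xor(0x7e,0x85) = 0xfb
[2] xor(0x1b,0xe8) = 0xf3
[3] xor(0xb5,0x85) = 0x30
[4] xor(0xf7,0xd6) = 0x21
[5] xor(0xec,0x51) = 0xbd
[6] xor(0x90,0xa2) = 0x32
[7] xor(0x8b,0xf7) = 0x7c
[8] xor(0x57,0x4d) = 0x1a
[9] xor(0x73,0x32) = 0x41
[10] xor(0x10,0x61) = 0x71
[11] xor(0x51,0x5f) = 0x0e
[12] xor(0xdc,0xb6) = 0x6a
[13] xor(0x7d,0x40) = 0x3d
[14] xor(0x92,0xa3) = 0x31
[15] xor(0x8e,0xab) = 0x25

vd[0] = 105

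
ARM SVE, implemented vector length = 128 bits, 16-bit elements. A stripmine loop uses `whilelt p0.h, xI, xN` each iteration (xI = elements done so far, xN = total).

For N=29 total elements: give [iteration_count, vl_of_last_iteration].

[iterations, last_vl] = [4, 5]

lane count: 128 div 16 = 8
iterations = ceil(29/8) = 4; final-pass vl = 5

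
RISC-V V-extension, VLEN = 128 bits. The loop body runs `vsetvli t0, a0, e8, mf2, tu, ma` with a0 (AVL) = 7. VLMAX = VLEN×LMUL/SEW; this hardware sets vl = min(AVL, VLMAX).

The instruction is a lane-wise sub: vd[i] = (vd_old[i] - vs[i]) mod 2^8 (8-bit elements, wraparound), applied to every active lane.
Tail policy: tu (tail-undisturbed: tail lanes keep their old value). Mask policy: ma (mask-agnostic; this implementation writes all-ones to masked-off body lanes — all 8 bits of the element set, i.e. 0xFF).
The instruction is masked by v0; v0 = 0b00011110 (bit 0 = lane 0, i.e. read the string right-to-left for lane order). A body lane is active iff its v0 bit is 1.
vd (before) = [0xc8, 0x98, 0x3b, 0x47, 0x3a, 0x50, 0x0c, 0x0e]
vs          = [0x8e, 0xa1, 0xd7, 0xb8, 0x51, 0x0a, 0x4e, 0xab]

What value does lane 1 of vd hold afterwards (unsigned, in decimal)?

vd[1] = 247

VLMAX = (128 × 1/2) / 8 = 8 lanes
AVL=7 ≤ VLMAX=8, so vl = 7
vd[0] mask-off/ones -> 0xff
vd[1] sub(0x98,0xa1) -> 0xf7
vd[2] sub(0x3b,0xd7) -> 0x64
vd[3] sub(0x47,0xb8) -> 0x8f
vd[4] sub(0x3a,0x51) -> 0xe9
vd[5] mask-off/ones -> 0xff
vd[6] mask-off/ones -> 0xff
vd[7] tail/keep -> 0x0e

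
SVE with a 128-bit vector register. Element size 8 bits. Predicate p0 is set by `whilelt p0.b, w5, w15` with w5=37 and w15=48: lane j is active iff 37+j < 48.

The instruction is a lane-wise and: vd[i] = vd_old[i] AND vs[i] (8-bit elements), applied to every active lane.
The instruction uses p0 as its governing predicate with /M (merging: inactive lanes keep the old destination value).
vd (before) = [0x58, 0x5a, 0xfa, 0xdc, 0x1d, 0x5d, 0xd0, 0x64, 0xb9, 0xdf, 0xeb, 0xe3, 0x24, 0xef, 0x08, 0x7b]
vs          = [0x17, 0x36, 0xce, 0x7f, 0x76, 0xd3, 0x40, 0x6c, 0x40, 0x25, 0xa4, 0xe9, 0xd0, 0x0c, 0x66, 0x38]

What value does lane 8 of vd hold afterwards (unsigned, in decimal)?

register lanes = 128/8 = 16
active while 37+j < 48, i.e. j ∈ [0,11) capped at 16 ⇒ 11
lane  0: and(0x58,0x17) ⇒ 0x10
lane  1: and(0x5a,0x36) ⇒ 0x12
lane  2: and(0xfa,0xce) ⇒ 0xca
lane  3: and(0xdc,0x7f) ⇒ 0x5c
lane  4: and(0x1d,0x76) ⇒ 0x14
lane  5: and(0x5d,0xd3) ⇒ 0x51
lane  6: and(0xd0,0x40) ⇒ 0x40
lane  7: and(0x64,0x6c) ⇒ 0x64
lane  8: and(0xb9,0x40) ⇒ 0x00
lane  9: and(0xdf,0x25) ⇒ 0x05
lane 10: and(0xeb,0xa4) ⇒ 0xa0
lane 11: tail/keep ⇒ 0xe3
lane 12: tail/keep ⇒ 0x24
lane 13: tail/keep ⇒ 0xef
lane 14: tail/keep ⇒ 0x08
lane 15: tail/keep ⇒ 0x7b

vd[8] = 0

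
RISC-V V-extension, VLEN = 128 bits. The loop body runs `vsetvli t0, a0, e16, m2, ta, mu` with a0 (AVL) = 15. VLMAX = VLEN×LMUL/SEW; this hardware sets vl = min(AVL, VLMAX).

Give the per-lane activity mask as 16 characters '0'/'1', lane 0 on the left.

VLMAX = VLEN×LMUL/SEW = 128×2/16 = 16
AVL=15 ≤ VLMAX=16, so vl = 15
bits (lane 0 leftmost): 1111111111111110

predicate = 1111111111111110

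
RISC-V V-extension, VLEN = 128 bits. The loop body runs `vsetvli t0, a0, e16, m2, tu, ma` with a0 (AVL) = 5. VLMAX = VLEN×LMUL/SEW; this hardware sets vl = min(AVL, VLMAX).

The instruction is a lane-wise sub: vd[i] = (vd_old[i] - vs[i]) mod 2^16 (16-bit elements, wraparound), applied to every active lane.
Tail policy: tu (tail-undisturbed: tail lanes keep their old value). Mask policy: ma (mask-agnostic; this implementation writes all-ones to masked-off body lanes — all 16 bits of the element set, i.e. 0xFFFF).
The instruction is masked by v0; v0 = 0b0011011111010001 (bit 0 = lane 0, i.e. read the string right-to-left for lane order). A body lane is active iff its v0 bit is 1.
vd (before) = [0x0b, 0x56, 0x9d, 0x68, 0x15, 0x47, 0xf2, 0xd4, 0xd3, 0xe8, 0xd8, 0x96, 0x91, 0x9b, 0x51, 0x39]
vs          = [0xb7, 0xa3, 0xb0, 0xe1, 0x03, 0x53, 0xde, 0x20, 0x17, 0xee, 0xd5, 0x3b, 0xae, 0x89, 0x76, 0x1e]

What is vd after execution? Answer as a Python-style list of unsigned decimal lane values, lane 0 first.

VLMAX = VLEN×LMUL/SEW = 128×2/16 = 16
vl ← min(5, 16) = 5
[0] sub(0x0b,0xb7) = 0xff54
[1] mask-off/ones = 0xffff
[2] mask-off/ones = 0xffff
[3] mask-off/ones = 0xffff
[4] sub(0x15,0x03) = 0x12
[5] tail/keep = 0x47
[6] tail/keep = 0xf2
[7] tail/keep = 0xd4
[8] tail/keep = 0xd3
[9] tail/keep = 0xe8
[10] tail/keep = 0xd8
[11] tail/keep = 0x96
[12] tail/keep = 0x91
[13] tail/keep = 0x9b
[14] tail/keep = 0x51
[15] tail/keep = 0x39

vd = [65364, 65535, 65535, 65535, 18, 71, 242, 212, 211, 232, 216, 150, 145, 155, 81, 57]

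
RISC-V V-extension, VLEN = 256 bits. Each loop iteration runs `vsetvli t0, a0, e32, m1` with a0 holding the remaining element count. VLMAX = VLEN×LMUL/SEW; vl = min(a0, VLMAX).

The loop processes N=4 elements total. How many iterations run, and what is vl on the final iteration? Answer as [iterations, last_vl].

[iterations, last_vl] = [1, 4]

VLMAX = VLEN×LMUL/SEW = 256×1/32 = 8
4 elements at 8/iter → 1 passes, remainder 4 on the last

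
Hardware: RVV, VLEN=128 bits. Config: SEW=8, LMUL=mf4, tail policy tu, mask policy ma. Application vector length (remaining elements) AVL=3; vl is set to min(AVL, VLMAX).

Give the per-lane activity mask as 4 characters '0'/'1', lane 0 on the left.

lanes per group: 128·1/4/8 = 4
AVL=3 ≤ VLMAX=4, so vl = 3
bits (lane 0 leftmost): 1110

predicate = 1110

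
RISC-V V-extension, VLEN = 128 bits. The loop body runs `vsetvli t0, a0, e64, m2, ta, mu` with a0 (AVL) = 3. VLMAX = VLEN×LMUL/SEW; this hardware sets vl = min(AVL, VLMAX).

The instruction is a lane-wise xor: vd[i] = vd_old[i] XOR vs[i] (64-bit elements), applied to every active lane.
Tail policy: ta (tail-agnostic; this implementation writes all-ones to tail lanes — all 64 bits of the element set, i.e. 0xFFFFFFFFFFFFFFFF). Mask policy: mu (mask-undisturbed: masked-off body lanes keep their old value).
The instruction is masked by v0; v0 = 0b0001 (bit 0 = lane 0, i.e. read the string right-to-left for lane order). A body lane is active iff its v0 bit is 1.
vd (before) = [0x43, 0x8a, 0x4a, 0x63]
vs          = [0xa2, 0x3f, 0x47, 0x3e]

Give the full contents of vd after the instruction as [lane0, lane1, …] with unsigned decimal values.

VLMAX = (128 × 2) / 64 = 4 lanes
AVL=3 ≤ VLMAX=4, so vl = 3
  i=0: xor(0x43,0xa2) → 225
  i=1: mask-off/keep → 138
  i=2: mask-off/keep → 74
  i=3: tail/ones → 18446744073709551615

vd = [225, 138, 74, 18446744073709551615]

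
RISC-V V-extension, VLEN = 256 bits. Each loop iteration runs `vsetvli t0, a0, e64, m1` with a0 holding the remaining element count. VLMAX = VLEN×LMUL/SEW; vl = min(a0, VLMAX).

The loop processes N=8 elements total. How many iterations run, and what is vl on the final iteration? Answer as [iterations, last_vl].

lanes per group: 256·1/64 = 4
8 elements at 4/iter → 2 passes, remainder 4 on the last

[iterations, last_vl] = [2, 4]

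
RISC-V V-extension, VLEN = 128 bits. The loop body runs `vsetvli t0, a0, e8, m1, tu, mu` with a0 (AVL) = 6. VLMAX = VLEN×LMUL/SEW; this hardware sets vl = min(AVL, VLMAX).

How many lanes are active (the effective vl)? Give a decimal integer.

vl = 6

VLMAX = VLEN×LMUL/SEW = 128×1/8 = 16
AVL=6 ≤ VLMAX=16, so vl = 6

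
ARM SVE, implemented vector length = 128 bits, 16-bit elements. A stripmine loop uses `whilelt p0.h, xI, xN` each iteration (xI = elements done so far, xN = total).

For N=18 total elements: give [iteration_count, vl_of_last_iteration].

128-bit reg / 16-bit elem → 8 lanes
iterations = ceil(18/8) = 3; final-pass vl = 2

[iterations, last_vl] = [3, 2]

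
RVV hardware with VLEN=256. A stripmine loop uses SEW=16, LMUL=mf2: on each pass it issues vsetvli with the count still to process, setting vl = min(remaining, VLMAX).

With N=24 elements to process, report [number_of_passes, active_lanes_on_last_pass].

VLMAX = (256 × 1/2) / 16 = 8 lanes
N=24: ⌈24/8⌉ = 3 iters; last vl = 24 − 2×8 = 8

[iterations, last_vl] = [3, 8]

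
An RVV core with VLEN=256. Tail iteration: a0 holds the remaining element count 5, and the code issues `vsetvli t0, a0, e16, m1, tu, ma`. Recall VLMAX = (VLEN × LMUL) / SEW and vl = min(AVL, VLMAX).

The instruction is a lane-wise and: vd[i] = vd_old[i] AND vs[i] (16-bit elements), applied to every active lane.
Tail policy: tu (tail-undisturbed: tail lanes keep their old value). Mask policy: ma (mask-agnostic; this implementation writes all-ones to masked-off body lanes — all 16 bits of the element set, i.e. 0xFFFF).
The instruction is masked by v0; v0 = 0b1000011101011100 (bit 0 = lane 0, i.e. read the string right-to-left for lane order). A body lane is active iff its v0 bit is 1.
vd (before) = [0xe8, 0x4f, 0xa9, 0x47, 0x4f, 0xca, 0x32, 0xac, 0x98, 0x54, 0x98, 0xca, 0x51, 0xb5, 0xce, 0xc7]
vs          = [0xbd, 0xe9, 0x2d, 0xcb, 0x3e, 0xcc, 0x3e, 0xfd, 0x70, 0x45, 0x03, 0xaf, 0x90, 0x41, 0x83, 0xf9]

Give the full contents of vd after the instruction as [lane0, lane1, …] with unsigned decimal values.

vd = [65535, 65535, 41, 67, 14, 202, 50, 172, 152, 84, 152, 202, 81, 181, 206, 199]

VLMAX = VLEN×LMUL/SEW = 256×1/16 = 16
AVL=5 ≤ VLMAX=16, so vl = 5
vd[0] mask-off/ones -> 0xffff
vd[1] mask-off/ones -> 0xffff
vd[2] and(0xa9,0x2d) -> 0x29
vd[3] and(0x47,0xcb) -> 0x43
vd[4] and(0x4f,0x3e) -> 0x0e
vd[5] tail/keep -> 0xca
vd[6] tail/keep -> 0x32
vd[7] tail/keep -> 0xac
vd[8] tail/keep -> 0x98
vd[9] tail/keep -> 0x54
vd[10] tail/keep -> 0x98
vd[11] tail/keep -> 0xca
vd[12] tail/keep -> 0x51
vd[13] tail/keep -> 0xb5
vd[14] tail/keep -> 0xce
vd[15] tail/keep -> 0xc7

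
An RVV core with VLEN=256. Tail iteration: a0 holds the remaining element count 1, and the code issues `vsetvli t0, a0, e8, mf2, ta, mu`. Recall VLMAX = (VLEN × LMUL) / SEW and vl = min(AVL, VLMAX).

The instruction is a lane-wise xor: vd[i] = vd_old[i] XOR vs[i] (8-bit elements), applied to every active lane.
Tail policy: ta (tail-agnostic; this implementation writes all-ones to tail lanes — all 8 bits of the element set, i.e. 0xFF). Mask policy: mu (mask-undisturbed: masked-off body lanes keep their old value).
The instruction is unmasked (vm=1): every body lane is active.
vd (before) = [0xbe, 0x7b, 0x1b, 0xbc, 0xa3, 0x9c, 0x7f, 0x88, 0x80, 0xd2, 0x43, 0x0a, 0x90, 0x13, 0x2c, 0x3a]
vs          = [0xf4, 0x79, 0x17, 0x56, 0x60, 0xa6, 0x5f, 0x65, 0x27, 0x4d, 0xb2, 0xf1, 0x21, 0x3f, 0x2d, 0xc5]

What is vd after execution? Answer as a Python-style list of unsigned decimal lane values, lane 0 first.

vd = [74, 255, 255, 255, 255, 255, 255, 255, 255, 255, 255, 255, 255, 255, 255, 255]

lanes per group: 256·1/2/8 = 16
AVL=1 ≤ VLMAX=16, so vl = 1
lane  0: xor(0xbe,0xf4) ⇒ 0x4a
lane  1: tail/ones ⇒ 0xff
lane  2: tail/ones ⇒ 0xff
lane  3: tail/ones ⇒ 0xff
lane  4: tail/ones ⇒ 0xff
lane  5: tail/ones ⇒ 0xff
lane  6: tail/ones ⇒ 0xff
lane  7: tail/ones ⇒ 0xff
lane  8: tail/ones ⇒ 0xff
lane  9: tail/ones ⇒ 0xff
lane 10: tail/ones ⇒ 0xff
lane 11: tail/ones ⇒ 0xff
lane 12: tail/ones ⇒ 0xff
lane 13: tail/ones ⇒ 0xff
lane 14: tail/ones ⇒ 0xff
lane 15: tail/ones ⇒ 0xff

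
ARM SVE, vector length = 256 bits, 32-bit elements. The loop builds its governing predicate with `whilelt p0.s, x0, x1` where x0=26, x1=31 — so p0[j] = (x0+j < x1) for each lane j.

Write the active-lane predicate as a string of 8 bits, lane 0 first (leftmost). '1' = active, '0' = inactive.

predicate = 11111000

register lanes = 256/32 = 8
p0[j] = (26+j < 31); true for j=0..4 → 5 lanes set
bits (lane 0 leftmost): 11111000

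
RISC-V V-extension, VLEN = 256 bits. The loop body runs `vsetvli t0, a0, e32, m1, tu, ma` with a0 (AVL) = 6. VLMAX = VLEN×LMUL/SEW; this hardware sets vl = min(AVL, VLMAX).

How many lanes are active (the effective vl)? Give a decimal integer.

vl = 6

VLMAX = VLEN×LMUL/SEW = 256×1/32 = 8
AVL=6 ≤ VLMAX=8, so vl = 6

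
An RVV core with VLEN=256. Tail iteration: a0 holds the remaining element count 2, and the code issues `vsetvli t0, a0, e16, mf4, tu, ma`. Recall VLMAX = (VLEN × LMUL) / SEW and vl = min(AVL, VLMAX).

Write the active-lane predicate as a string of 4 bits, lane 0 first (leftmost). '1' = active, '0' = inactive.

predicate = 1100

lanes per group: 256·1/4/16 = 4
vl = min(AVL, VLMAX) = min(2, 4) = 2
bits (lane 0 leftmost): 1100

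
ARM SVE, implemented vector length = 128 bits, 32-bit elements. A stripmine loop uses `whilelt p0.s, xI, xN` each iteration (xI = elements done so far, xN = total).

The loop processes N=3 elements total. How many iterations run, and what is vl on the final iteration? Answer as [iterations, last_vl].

128-bit reg / 32-bit elem → 4 lanes
iterations = ceil(3/4) = 1; final-pass vl = 3

[iterations, last_vl] = [1, 3]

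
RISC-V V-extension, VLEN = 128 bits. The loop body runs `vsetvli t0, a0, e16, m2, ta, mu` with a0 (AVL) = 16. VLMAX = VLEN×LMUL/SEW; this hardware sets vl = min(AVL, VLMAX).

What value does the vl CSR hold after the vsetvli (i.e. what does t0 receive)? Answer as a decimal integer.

lanes per group: 128·2/16 = 16
vl = min(AVL, VLMAX) = min(16, 16) = 16

vl = 16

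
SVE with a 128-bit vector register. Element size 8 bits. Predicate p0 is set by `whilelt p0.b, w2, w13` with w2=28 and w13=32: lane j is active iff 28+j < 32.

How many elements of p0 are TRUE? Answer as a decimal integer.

vl = 4

128-bit reg / 8-bit elem → 16 lanes
p0[j] = (28+j < 32); true for j=0..3 → 4 lanes set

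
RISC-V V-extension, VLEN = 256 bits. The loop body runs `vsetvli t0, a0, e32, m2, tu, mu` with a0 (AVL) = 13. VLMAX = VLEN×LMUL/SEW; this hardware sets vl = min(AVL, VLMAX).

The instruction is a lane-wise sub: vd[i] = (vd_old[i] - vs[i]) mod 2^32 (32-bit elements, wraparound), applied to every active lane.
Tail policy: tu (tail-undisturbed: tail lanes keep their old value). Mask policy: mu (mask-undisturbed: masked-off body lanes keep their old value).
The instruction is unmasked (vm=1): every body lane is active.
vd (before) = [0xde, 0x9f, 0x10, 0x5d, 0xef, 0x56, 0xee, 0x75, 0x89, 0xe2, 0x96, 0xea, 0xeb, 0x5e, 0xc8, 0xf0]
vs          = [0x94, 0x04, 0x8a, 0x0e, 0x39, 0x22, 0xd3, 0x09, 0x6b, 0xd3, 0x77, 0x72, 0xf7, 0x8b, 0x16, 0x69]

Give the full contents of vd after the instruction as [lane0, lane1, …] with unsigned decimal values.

VLMAX = VLEN×LMUL/SEW = 256×2/32 = 16
vl = min(AVL, VLMAX) = min(13, 16) = 13
  i=0: sub(0xde,0x94) → 74
  i=1: sub(0x9f,0x04) → 155
  i=2: sub(0x10,0x8a) → 4294967174
  i=3: sub(0x5d,0x0e) → 79
  i=4: sub(0xef,0x39) → 182
  i=5: sub(0x56,0x22) → 52
  i=6: sub(0xee,0xd3) → 27
  i=7: sub(0x75,0x09) → 108
  i=8: sub(0x89,0x6b) → 30
  i=9: sub(0xe2,0xd3) → 15
  i=10: sub(0x96,0x77) → 31
  i=11: sub(0xea,0x72) → 120
  i=12: sub(0xeb,0xf7) → 4294967284
  i=13: tail/keep → 94
  i=14: tail/keep → 200
  i=15: tail/keep → 240

vd = [74, 155, 4294967174, 79, 182, 52, 27, 108, 30, 15, 31, 120, 4294967284, 94, 200, 240]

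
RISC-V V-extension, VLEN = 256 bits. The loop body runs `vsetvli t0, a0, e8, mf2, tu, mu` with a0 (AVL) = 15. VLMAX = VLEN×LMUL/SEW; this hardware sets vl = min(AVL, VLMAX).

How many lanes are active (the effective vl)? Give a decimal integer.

VLMAX = VLEN×LMUL/SEW = 256×1/2/8 = 16
AVL=15 ≤ VLMAX=16, so vl = 15

vl = 15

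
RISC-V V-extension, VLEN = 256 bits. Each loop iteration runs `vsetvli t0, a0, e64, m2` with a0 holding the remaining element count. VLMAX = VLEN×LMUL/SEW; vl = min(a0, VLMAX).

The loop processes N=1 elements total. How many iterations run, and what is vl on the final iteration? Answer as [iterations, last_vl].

VLMAX = VLEN×LMUL/SEW = 256×2/64 = 8
N=1: ⌈1/8⌉ = 1 iters; last vl = 1 − 0×8 = 1

[iterations, last_vl] = [1, 1]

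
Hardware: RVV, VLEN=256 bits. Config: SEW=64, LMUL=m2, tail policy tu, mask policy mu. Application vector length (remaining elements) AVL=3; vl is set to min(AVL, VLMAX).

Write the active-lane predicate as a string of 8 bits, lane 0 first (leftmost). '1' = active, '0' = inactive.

VLMAX = (256 × 2) / 64 = 8 lanes
vl = min(AVL, VLMAX) = min(3, 8) = 3
bits (lane 0 leftmost): 11100000

predicate = 11100000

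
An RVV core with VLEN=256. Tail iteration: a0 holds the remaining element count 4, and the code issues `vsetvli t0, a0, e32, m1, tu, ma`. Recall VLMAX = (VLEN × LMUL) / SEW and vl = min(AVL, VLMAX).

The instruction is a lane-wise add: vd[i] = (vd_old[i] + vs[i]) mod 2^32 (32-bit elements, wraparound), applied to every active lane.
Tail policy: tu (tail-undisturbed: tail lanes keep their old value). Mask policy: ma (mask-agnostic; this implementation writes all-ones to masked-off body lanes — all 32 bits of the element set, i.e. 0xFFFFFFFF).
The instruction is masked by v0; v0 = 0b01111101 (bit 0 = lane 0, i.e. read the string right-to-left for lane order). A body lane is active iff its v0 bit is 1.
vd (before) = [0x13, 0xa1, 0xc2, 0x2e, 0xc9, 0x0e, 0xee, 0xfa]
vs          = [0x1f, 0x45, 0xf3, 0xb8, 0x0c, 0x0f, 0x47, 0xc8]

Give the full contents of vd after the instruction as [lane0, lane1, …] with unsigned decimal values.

vd = [50, 4294967295, 437, 230, 201, 14, 238, 250]

VLMAX = VLEN×LMUL/SEW = 256×1/32 = 8
vl ← min(4, 8) = 4
  i=0: add(0x13,0x1f) → 50
  i=1: mask-off/ones → 4294967295
  i=2: add(0xc2,0xf3) → 437
  i=3: add(0x2e,0xb8) → 230
  i=4: tail/keep → 201
  i=5: tail/keep → 14
  i=6: tail/keep → 238
  i=7: tail/keep → 250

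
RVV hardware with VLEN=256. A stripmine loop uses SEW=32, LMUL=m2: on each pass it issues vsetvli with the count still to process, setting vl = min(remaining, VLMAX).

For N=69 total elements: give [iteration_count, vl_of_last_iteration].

[iterations, last_vl] = [5, 5]

VLMAX = (256 × 2) / 32 = 16 lanes
69 elements at 16/iter → 5 passes, remainder 5 on the last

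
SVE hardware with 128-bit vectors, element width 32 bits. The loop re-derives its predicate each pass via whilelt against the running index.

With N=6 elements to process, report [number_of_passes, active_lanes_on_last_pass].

register lanes = 128/32 = 4
N=6: ⌈6/4⌉ = 2 iters; last vl = 6 − 1×4 = 2

[iterations, last_vl] = [2, 2]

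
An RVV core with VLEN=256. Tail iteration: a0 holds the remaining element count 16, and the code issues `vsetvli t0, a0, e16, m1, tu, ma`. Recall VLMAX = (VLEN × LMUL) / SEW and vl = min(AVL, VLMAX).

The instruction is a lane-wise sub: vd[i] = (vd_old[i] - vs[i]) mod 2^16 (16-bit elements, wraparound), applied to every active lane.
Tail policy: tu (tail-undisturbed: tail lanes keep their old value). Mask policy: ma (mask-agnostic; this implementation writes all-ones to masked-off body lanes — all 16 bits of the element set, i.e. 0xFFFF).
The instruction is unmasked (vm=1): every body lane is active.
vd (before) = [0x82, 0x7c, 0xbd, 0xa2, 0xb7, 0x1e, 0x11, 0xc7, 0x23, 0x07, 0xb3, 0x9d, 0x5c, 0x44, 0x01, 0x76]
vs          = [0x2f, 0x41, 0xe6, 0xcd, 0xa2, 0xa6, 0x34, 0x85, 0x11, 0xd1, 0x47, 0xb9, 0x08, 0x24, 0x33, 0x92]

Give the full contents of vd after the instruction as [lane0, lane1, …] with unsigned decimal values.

VLMAX = VLEN×LMUL/SEW = 256×1/16 = 16
vl = min(AVL, VLMAX) = min(16, 16) = 16
lane  0: sub(0x82,0x2f) ⇒ 0x53
lane  1: sub(0x7c,0x41) ⇒ 0x3b
lane  2: sub(0xbd,0xe6) ⇒ 0xffd7
lane  3: sub(0xa2,0xcd) ⇒ 0xffd5
lane  4: sub(0xb7,0xa2) ⇒ 0x15
lane  5: sub(0x1e,0xa6) ⇒ 0xff78
lane  6: sub(0x11,0x34) ⇒ 0xffdd
lane  7: sub(0xc7,0x85) ⇒ 0x42
lane  8: sub(0x23,0x11) ⇒ 0x12
lane  9: sub(0x07,0xd1) ⇒ 0xff36
lane 10: sub(0xb3,0x47) ⇒ 0x6c
lane 11: sub(0x9d,0xb9) ⇒ 0xffe4
lane 12: sub(0x5c,0x08) ⇒ 0x54
lane 13: sub(0x44,0x24) ⇒ 0x20
lane 14: sub(0x01,0x33) ⇒ 0xffce
lane 15: sub(0x76,0x92) ⇒ 0xffe4

vd = [83, 59, 65495, 65493, 21, 65400, 65501, 66, 18, 65334, 108, 65508, 84, 32, 65486, 65508]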